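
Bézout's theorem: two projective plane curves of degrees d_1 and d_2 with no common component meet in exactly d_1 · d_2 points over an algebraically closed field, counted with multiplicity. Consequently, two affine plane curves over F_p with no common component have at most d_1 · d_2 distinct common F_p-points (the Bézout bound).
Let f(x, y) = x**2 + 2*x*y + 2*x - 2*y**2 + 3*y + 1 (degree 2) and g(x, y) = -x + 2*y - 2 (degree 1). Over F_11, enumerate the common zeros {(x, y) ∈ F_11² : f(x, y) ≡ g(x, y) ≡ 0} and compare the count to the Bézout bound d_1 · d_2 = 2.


Common zeros: {(6, 4), (10, 6)}; count = 2; Bézout bound = 2.

deg(f) = 2, deg(g) = 1, so Bézout bound = 2.
Scan x ∈ F_11. For each x, list the y ∈ F_11 with f(x, y) ≡ 0 and those with g(x, y) ≡ 0 (mod 11); the common zeros in that column are the intersection.
  x = 0: f ≡ 0 at y ∈ ∅; g ≡ 0 at y ∈ {1}; common: ∅.
  x = 1: f ≡ 0 at y ∈ ∅; g ≡ 0 at y ∈ {7}; common: ∅.
  x = 2: f ≡ 0 at y ∈ {10}; g ≡ 0 at y ∈ {2}; common: ∅.
  x = 3: f ≡ 0 at y ∈ {5}; g ≡ 0 at y ∈ {8}; common: ∅.
  x = 4: f ≡ 0 at y ∈ ∅; g ≡ 0 at y ∈ {3}; common: ∅.
  x = 5: f ≡ 0 at y ∈ ∅; g ≡ 0 at y ∈ {9}; common: ∅.
  x = 6: f ≡ 0 at y ∈ {4, 9}; g ≡ 0 at y ∈ {4}; common: {4}.
  x = 7: f ≡ 0 at y ∈ {5, 9}; g ≡ 0 at y ∈ {10}; common: ∅.
  x = 8: f ≡ 0 at y ∈ ∅; g ≡ 0 at y ∈ {5}; common: ∅.
  x = 9: f ≡ 0 at y ∈ {6, 10}; g ≡ 0 at y ∈ {0}; common: ∅.
  x = 10: f ≡ 0 at y ∈ {0, 6}; g ≡ 0 at y ∈ {6}; common: {6}.
Collecting: common zeros = {(6, 4), (10, 6)}, so the count is 2.
Comparison with the Bézout bound: 2 ≤ 2 = deg(f)·deg(g), as expected for curves with no common component (the bound is attained).


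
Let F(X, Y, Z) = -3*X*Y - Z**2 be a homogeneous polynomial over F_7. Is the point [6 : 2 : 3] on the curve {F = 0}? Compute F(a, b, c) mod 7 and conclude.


F(6,2,3) ≡ 4 (mod 7); P is NOT on the curve.

Evaluate F(6, 2, 3) term-by-term (mod 7).
  -3*X*Y ↦ -3·6·2·1 = -36
  -Z**2 ↦ -1·1·1·9 = -9
Sum: F(6, 2, 3) = (-36) + (-9) = -45.
Reducing mod 7: -45 ≡ 4 (mod 7).
Since F(a, b, c) ≡ 4 ≠ 0 (mod 7), P does NOT lie on the curve.


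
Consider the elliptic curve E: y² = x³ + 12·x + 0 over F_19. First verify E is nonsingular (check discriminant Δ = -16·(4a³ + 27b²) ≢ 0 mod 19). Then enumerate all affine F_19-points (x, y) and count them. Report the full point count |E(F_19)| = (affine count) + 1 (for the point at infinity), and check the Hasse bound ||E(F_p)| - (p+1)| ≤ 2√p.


Affine points = {(0, 0), (3, 5), (3, 14), (4, 6), (4, 13), (7, 3), (7, 16), (8, 0), (9, 1), (9, 18), (11, 0), (13, 4), (13, 15), (14, 9), (14, 10), (17, 5), (17, 14), (18, 5), (18, 14)}; affine count = 19; |E(F_19)| = 20.

Discriminant check: Δ ∝ 4a³ + 27b² = 4·12³ + 27·0² = 4·1728 + 27·0 ≡ 15 (mod 19). Nonzero ⇒ E is nonsingular.
For each x ∈ F_19, compute rhs = x³ + 12·x + 0 mod 19, then count y ∈ F_19 with y² ≡ rhs.
  x = 0: rhs = 0, matching y values: 0 (1 points).
  x = 1: rhs = 13, matching y values: none (0 points).
  x = 2: rhs = 13, matching y values: none (0 points).
  x = 3: rhs = 6, matching y values: 5, 14 (2 points).
  x = 4: rhs = 17, matching y values: 6, 13 (2 points).
  x = 5: rhs = 14, matching y values: none (0 points).
  x = 6: rhs = 3, matching y values: none (0 points).
  x = 7: rhs = 9, matching y values: 3, 16 (2 points).
  x = 8: rhs = 0, matching y values: 0 (1 points).
  x = 9: rhs = 1, matching y values: 1, 18 (2 points).
  x = 10: rhs = 18, matching y values: none (0 points).
  x = 11: rhs = 0, matching y values: 0 (1 points).
  x = 12: rhs = 10, matching y values: none (0 points).
  x = 13: rhs = 16, matching y values: 4, 15 (2 points).
  x = 14: rhs = 5, matching y values: 9, 10 (2 points).
  x = 15: rhs = 2, matching y values: none (0 points).
  x = 16: rhs = 13, matching y values: none (0 points).
  x = 17: rhs = 6, matching y values: 5, 14 (2 points).
  x = 18: rhs = 6, matching y values: 5, 14 (2 points).
Total affine count: 19.
Full point count |E(F_19)| = 19 + 1 = 20.
Hasse bound: |20 − (19+1)| = |0| = 0 ≤ 2√19 ≈ 8.7178 ✓.


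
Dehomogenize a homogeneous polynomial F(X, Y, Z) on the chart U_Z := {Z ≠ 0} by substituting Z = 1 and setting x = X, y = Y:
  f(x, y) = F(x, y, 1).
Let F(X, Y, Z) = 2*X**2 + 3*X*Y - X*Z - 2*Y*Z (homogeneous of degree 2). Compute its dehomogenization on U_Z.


f(x, y) = 2*x**2 + 3*x*y - x - 2*y

On U_Z we set Z = 1. Each monomial c·X^i·Y^j·Z^k in F becomes c·x^i·y^j·1^k = c·x^i·y^j.
Substituting Z = 1: F(X, Y, 1) = 2*x**2 + 3*x*y - x - 2*y.
Note: deg(f) ≤ deg(F) = 2; strict inequality happens when F is divisible by Z (lost terms).


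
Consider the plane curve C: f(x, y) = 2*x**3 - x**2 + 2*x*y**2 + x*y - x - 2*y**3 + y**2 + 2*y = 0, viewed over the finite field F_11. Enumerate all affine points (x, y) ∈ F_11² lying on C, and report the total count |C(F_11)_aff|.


Affine F_11-points: {(0, 0), (1, 0), (1, 9), (2, 2), (2, 4), (3, 3), (4, 1), (5, 0), (5, 3), (5, 8), (7, 6), (7, 8), (7, 10), (8, 5), (9, 3)}; count = 15.

For each of the 121 pairs (x, y) ∈ F_11², evaluate f(x, y) mod 11. Record the zeros.
  x = 0: [0↦0, 1↦1, 2↦3, 3↦5, 4↦6, 5↦5, 6↦1, 7↦4, 8↦2, 9↦5, 10↦1]  zeros at y ∈ {0}
  x = 1: [0↦0, 1↦4, 2↦2, 3↦4, 4↦9, 5↦5, 6↦2, 7↦10, 8↦6, 9↦0, 10↦2]  zeros at y ∈ {0, 9}
  x = 2: [0↦10, 1↦6, 2↦0, 3↦2, 4↦0, 5↦4, 6↦2, 7↦4, 8↦9, 9↦5, 10↦2]  zeros at y ∈ {2, 4}
  x = 3: [0↦9, 1↦8, 2↦9, 3↦0, 4↦2, 5↦3, 6↦2, 7↦9, 8↦1, 9↦10, 10↦2]  zeros at y ∈ {3}
  x = 4: [0↦9, 1↦0, 2↦8, 3↦10, 4↦5, 5↦3, 6↦3, 7↦4, 8↦5, 9↦5, 10↦3]  zeros at y ∈ {1}
  x = 5: [0↦0, 1↦5, 2↦9, 3↦0, 4↦10, 5↦5, 6↦6, 7↦1, 8↦0, 9↦2, 10↦6]  zeros at y ∈ {0, 3, 8}
  x = 6: [0↦5, 1↦2, 2↦2, 3↦4, 4↦7, 5↦10, 6↦1, 7↦1, 8↦9, 9↦2, 10↦1]  zeros at y ∈ ∅
  x = 7: [0↦3, 1↦3, 2↦10, 3↦1, 4↦8, 5↦8, 6↦0, 7↦5, 8↦0, 9↦6, 10↦0]  zeros at y ∈ {6, 8, 10}
  x = 8: [0↦6, 1↦9, 2↦1, 3↦3, 4↦3, 5↦0, 6↦4, 7↦3, 8↦7, 9↦4, 10↦4]  zeros at y ∈ {5}
  x = 9: [0↦4, 1↦10, 2↦9, 3↦0, 4↦4, 5↦9, 6↦3, 7↦7, 8↦9, 9↦8, 10↦3]  zeros at y ∈ {3}
  x = 10: [0↦9, 1↦7, 2↦2, 3↦4, 4↦1, 5↦3, 6↦9, 7↦7, 8↦7, 9↦8, 10↦9]  zeros at y ∈ ∅
Collecting zeros: affine points = {(0, 0), (1, 0), (1, 9), (2, 2), (2, 4), (3, 3), (4, 1), (5, 0), (5, 3), (5, 8), (7, 6), (7, 8), (7, 10), (8, 5), (9, 3)}.
Total count |C(F_11)_aff| = 15.


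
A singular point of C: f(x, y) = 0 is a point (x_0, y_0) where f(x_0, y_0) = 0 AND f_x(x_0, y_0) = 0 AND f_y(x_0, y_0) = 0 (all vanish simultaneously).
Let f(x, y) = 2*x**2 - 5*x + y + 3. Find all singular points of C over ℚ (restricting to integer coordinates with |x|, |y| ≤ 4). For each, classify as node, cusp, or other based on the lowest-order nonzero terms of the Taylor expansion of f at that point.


No singular points in the scanned grid; C is smooth there.

Compute partial derivatives:
  f_x = 4*x - 5.
  f_y = 1.
f_y = 1 is a nonzero constant, so f_y never vanishes: no point (x, y) can satisfy f = f_x = f_y = 0. In particular no (x, y) ∈ {−4, ..., 4}² is singular; the curve is smooth.


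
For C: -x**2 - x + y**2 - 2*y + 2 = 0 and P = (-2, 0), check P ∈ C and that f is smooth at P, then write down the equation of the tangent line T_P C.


Tangent line at P: 3*x - 2*y + 6 = 0.

Step 1: f(-2, 0) = 0, so P lies on C.
Step 2: partial derivatives
  f_x(x, y) = -2*x - 1, f_y(x, y) = 2*y - 2.
  f_x(P) = 3, f_y(P) = -2 (gradient nonzero, so P is smooth).
Step 3: tangent line at P: 3·(x − -2) + -2·(y − 0) = 0.
Expanding: 3*x - 2*y + 6 = 0.


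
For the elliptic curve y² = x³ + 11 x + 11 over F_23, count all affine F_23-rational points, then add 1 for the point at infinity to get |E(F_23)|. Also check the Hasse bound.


Affine points = {(1, 0), (2, 8), (2, 15), (3, 5), (3, 18), (4, 2), (4, 21), (8, 6), (8, 17), (12, 10), (12, 13), (15, 3), (15, 20), (19, 8), (19, 15), (21, 2), (21, 21)}; affine count = 17; |E(F_23)| = 18.

Discriminant check: Δ ∝ 4a³ + 27b² = 4·11³ + 27·11² = 4·1331 + 27·121 ≡ 12 (mod 23). Nonzero ⇒ E is nonsingular.
For each x ∈ F_23, compute rhs = x³ + 11·x + 11 mod 23, then count y ∈ F_23 with y² ≡ rhs.
  x = 0: rhs = 11, matching y values: none (0 points).
  x = 1: rhs = 0, matching y values: 0 (1 points).
  x = 2: rhs = 18, matching y values: 8, 15 (2 points).
  x = 3: rhs = 2, matching y values: 5, 18 (2 points).
  x = 4: rhs = 4, matching y values: 2, 21 (2 points).
  x = 5: rhs = 7, matching y values: none (0 points).
  x = 6: rhs = 17, matching y values: none (0 points).
  x = 7: rhs = 17, matching y values: none (0 points).
  x = 8: rhs = 13, matching y values: 6, 17 (2 points).
  x = 9: rhs = 11, matching y values: none (0 points).
  x = 10: rhs = 17, matching y values: none (0 points).
  x = 11: rhs = 14, matching y values: none (0 points).
  x = 12: rhs = 8, matching y values: 10, 13 (2 points).
  x = 13: rhs = 5, matching y values: none (0 points).
  x = 14: rhs = 11, matching y values: none (0 points).
  x = 15: rhs = 9, matching y values: 3, 20 (2 points).
  x = 16: rhs = 5, matching y values: none (0 points).
  x = 17: rhs = 5, matching y values: none (0 points).
  x = 18: rhs = 15, matching y values: none (0 points).
  x = 19: rhs = 18, matching y values: 8, 15 (2 points).
  x = 20: rhs = 20, matching y values: none (0 points).
  x = 21: rhs = 4, matching y values: 2, 21 (2 points).
  x = 22: rhs = 22, matching y values: none (0 points).
Total affine count: 17.
Full point count |E(F_23)| = 17 + 1 = 18.
Hasse bound: |18 − (23+1)| = |-6| = 6 ≤ 2√23 ≈ 9.5917 ✓.


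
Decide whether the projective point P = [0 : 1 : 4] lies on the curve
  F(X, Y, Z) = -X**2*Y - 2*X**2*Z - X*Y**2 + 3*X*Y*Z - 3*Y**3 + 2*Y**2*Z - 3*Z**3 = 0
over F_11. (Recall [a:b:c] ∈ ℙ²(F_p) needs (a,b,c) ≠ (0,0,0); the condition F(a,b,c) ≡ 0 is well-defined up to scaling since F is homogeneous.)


F(0,1,4) ≡ 0 (mod 11); P is on the curve.

Evaluate F(0, 1, 4) term-by-term (mod 11).
  -X**2*Y ↦ -1·0·1·1 = 0
  -2*X**2*Z ↦ -2·0·1·4 = 0
  -X*Y**2 ↦ -1·0·1·1 = 0
  3*X*Y*Z ↦ 3·0·1·4 = 0
  -3*Y**3 ↦ -3·1·1·1 = -3
  2*Y**2*Z ↦ 2·1·1·4 = 8
  -3*Z**3 ↦ -3·1·1·64 = -192
Sum: F(0, 1, 4) = (0) + (0) + (0) + (0) + (-3) + (8) + (-192) = -187.
Reducing mod 11: -187 ≡ 0 (mod 11).
Since F(a, b, c) ≡ 0 (mod 11), P lies on the curve.


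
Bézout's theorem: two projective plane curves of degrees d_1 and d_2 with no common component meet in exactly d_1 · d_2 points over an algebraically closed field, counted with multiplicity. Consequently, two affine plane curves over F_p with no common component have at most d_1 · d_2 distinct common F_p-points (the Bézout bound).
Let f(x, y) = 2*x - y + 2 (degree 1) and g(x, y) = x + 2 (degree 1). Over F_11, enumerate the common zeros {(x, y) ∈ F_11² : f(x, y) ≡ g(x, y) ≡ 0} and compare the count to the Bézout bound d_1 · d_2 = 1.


Common zeros: {(9, 9)}; count = 1; Bézout bound = 1.

deg(f) = 1, deg(g) = 1, so Bézout bound = 1.
Scan x ∈ F_11. For each x, list the y ∈ F_11 with f(x, y) ≡ 0 and those with g(x, y) ≡ 0 (mod 11); the common zeros in that column are the intersection.
  x = 0: f ≡ 0 at y ∈ {2}; g ≡ 0 at y ∈ ∅; common: ∅.
  x = 1: f ≡ 0 at y ∈ {4}; g ≡ 0 at y ∈ ∅; common: ∅.
  x = 2: f ≡ 0 at y ∈ {6}; g ≡ 0 at y ∈ ∅; common: ∅.
  x = 3: f ≡ 0 at y ∈ {8}; g ≡ 0 at y ∈ ∅; common: ∅.
  x = 4: f ≡ 0 at y ∈ {10}; g ≡ 0 at y ∈ ∅; common: ∅.
  x = 5: f ≡ 0 at y ∈ {1}; g ≡ 0 at y ∈ ∅; common: ∅.
  x = 6: f ≡ 0 at y ∈ {3}; g ≡ 0 at y ∈ ∅; common: ∅.
  x = 7: f ≡ 0 at y ∈ {5}; g ≡ 0 at y ∈ ∅; common: ∅.
  x = 8: f ≡ 0 at y ∈ {7}; g ≡ 0 at y ∈ ∅; common: ∅.
  x = 9: f ≡ 0 at y ∈ {9}; g ≡ 0 at y ∈ {0, 1, 2, 3, 4, 5, 6, 7, 8, 9, 10}; common: {9}.
  x = 10: f ≡ 0 at y ∈ {0}; g ≡ 0 at y ∈ ∅; common: ∅.
Collecting: common zeros = {(9, 9)}, so the count is 1.
Comparison with the Bézout bound: 1 ≤ 1 = deg(f)·deg(g), as expected for curves with no common component (the bound is attained).


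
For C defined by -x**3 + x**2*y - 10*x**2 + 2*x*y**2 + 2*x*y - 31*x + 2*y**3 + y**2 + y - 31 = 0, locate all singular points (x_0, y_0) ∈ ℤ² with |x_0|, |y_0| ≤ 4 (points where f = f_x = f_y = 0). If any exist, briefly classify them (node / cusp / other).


Singular points: {(-3, 1)}; classification: cusp.

Compute partial derivatives:
  f_x = -3*x**2 + 2*x*y - 20*x + 2*y**2 + 2*y - 31.
  f_y = x**2 + 4*x*y + 2*x + 6*y**2 + 2*y + 1.
Scan x_0 ∈ {−4, ..., 4}. For each x_0, f_y(x_0, y) is a polynomial in y; find its integer roots y ∈ {−4, ..., 4}, then test f_x and f at those candidates.
  x = -4: f_y(-4, y) = 6*y**2 - 14*y + 9; no integer root y with |y| ≤ 4.
  x = -3: f_y(-3, y) = 6*y**2 - 10*y + 4; vanishes at y ∈ {1}. (-3, 1): f_x = 0, f = 0 — SINGULAR.
  x = -2: f_y(-2, y) = 6*y**2 - 6*y + 1; no integer root y with |y| ≤ 4.
  x = -1: f_y(-1, y) = 6*y**2 - 2*y; vanishes at y ∈ {0}. (-1, 0): f_x = -14 ≠ 0.
  x = 0: f_y(0, y) = 6*y**2 + 2*y + 1; no integer root y with |y| ≤ 4.
  x = 1: f_y(1, y) = 6*y**2 + 6*y + 4; no integer root y with |y| ≤ 4.
  x = 2: f_y(2, y) = 6*y**2 + 10*y + 9; no integer root y with |y| ≤ 4.
  x = 3: f_y(3, y) = 6*y**2 + 14*y + 16; no integer root y with |y| ≤ 4.
  x = 4: f_y(4, y) = 6*y**2 + 18*y + 25; no integer root y with |y| ≤ 4.
Only singular point on the grid: (-3, 1).
Classify: substitute x = -3 + u, y = 1 + v and expand: f = -u**3 + u**2*v + 2*u*v**2 + 2*v**3 + v**2.
No constant or linear terms (consistent with a singular point). Quadratic part: v**2. Cubic part: -u**3 + u**2*v + 2*u*v**2 + 2*v**3.
The quadratic part v**2 is a perfect square, so there is a single (double) tangent line v = 0, i.e. y = 1. Restricting the cubic part to that line (v = 0) leaves -u**3 ≠ 0, so f is not divisible by v and the branch is v² ≈ u**3 to lowest order — this is a cusp.
Classification: cusp.


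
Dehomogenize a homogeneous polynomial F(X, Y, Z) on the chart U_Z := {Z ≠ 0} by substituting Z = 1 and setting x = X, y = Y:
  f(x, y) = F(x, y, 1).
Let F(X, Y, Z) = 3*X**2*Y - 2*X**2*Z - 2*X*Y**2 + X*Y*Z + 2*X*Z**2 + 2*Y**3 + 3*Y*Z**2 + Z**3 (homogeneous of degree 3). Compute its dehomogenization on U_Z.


f(x, y) = 3*x**2*y - 2*x**2 - 2*x*y**2 + x*y + 2*x + 2*y**3 + 3*y + 1

On U_Z we set Z = 1. Each monomial c·X^i·Y^j·Z^k in F becomes c·x^i·y^j·1^k = c·x^i·y^j.
Substituting Z = 1: F(X, Y, 1) = 3*x**2*y - 2*x**2 - 2*x*y**2 + x*y + 2*x + 2*y**3 + 3*y + 1.
Note: deg(f) ≤ deg(F) = 3; strict inequality happens when F is divisible by Z (lost terms).


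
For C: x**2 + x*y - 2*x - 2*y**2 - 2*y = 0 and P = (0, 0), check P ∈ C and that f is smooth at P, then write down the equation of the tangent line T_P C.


Tangent line at P: -2*x - 2*y = 0.

Step 1: f(0, 0) = 0, so P lies on C.
Step 2: partial derivatives
  f_x(x, y) = 2*x + y - 2, f_y(x, y) = x - 4*y - 2.
  f_x(P) = -2, f_y(P) = -2 (gradient nonzero, so P is smooth).
Step 3: tangent line at P: -2·(x − 0) + -2·(y − 0) = 0.
Expanding: -2*x - 2*y = 0.


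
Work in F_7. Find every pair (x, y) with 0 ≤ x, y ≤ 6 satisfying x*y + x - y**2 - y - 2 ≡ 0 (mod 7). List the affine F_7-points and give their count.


Affine F_7-points: {(0, 3), (2, 0), (2, 1), (3, 4), (3, 5), (5, 2)}; count = 6.

For each of the 49 pairs (x, y) ∈ F_7², evaluate f(x, y) mod 7. Record the zeros.
  x = 0: [0↦5, 1↦3, 2↦6, 3↦0, 4↦6, 5↦3, 6↦5]  zeros at y ∈ {3}
  x = 1: [0↦6, 1↦5, 2↦2, 3↦4, 4↦4, 5↦2, 6↦5]  zeros at y ∈ ∅
  x = 2: [0↦0, 1↦0, 2↦5, 3↦1, 4↦2, 5↦1, 6↦5]  zeros at y ∈ {0, 1}
  x = 3: [0↦1, 1↦2, 2↦1, 3↦5, 4↦0, 5↦0, 6↦5]  zeros at y ∈ {4, 5}
  x = 4: [0↦2, 1↦4, 2↦4, 3↦2, 4↦5, 5↦6, 6↦5]  zeros at y ∈ ∅
  x = 5: [0↦3, 1↦6, 2↦0, 3↦6, 4↦3, 5↦5, 6↦5]  zeros at y ∈ {2}
  x = 6: [0↦4, 1↦1, 2↦3, 3↦3, 4↦1, 5↦4, 6↦5]  zeros at y ∈ ∅
Collecting zeros: affine points = {(0, 3), (2, 0), (2, 1), (3, 4), (3, 5), (5, 2)}.
Total count |C(F_7)_aff| = 6.


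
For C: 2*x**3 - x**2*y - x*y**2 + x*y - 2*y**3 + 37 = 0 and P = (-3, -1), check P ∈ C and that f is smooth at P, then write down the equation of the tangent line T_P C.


Tangent line at P: 46*x - 24*y + 114 = 0.

Step 1: f(-3, -1) = 0, so P lies on C.
Step 2: partial derivatives
  f_x(x, y) = 6*x**2 - 2*x*y - y**2 + y, f_y(x, y) = -x**2 - 2*x*y + x - 6*y**2.
  f_x(P) = 46, f_y(P) = -24 (gradient nonzero, so P is smooth).
Step 3: tangent line at P: 46·(x − -3) + -24·(y − -1) = 0.
Expanding: 46*x - 24*y + 114 = 0.


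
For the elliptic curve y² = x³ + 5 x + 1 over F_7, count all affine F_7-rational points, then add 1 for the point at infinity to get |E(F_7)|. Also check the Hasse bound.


Affine points = {(0, 1), (0, 6), (1, 0), (3, 1), (3, 6), (4, 1), (4, 6), (5, 2), (5, 5), (6, 3), (6, 4)}; affine count = 11; |E(F_7)| = 12.

Discriminant check: Δ ∝ 4a³ + 27b² = 4·5³ + 27·1² = 4·125 + 27·1 ≡ 2 (mod 7). Nonzero ⇒ E is nonsingular.
For each x ∈ F_7, compute rhs = x³ + 5·x + 1 mod 7, then count y ∈ F_7 with y² ≡ rhs.
  x = 0: rhs = 1, matching y values: 1, 6 (2 points).
  x = 1: rhs = 0, matching y values: 0 (1 points).
  x = 2: rhs = 5, matching y values: none (0 points).
  x = 3: rhs = 1, matching y values: 1, 6 (2 points).
  x = 4: rhs = 1, matching y values: 1, 6 (2 points).
  x = 5: rhs = 4, matching y values: 2, 5 (2 points).
  x = 6: rhs = 2, matching y values: 3, 4 (2 points).
Total affine count: 11.
Full point count |E(F_7)| = 11 + 1 = 12.
Hasse bound: |12 − (7+1)| = |4| = 4 ≤ 2√7 ≈ 5.2915 ✓.


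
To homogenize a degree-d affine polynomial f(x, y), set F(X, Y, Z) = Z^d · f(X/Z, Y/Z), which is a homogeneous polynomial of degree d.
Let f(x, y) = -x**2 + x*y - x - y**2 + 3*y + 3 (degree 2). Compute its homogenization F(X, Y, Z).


F(X, Y, Z) = -X**2 + X*Y - X*Z - Y**2 + 3*Y*Z + 3*Z**2

deg(f) = 2.
Substitute x = X/Z, y = Y/Z into f, then multiply by Z^2.
  monomial -1·x^2·y^0 ↦ -1·X^2·Y^0·Z^0.
  monomial 1·x^1·y^1 ↦ 1·X^1·Y^1·Z^0.
  monomial -1·x^1·y^0 ↦ -1·X^1·Y^0·Z^1.
  monomial -1·x^0·y^2 ↦ -1·X^0·Y^2·Z^0.
  monomial 3·x^0·y^1 ↦ 3·X^0·Y^1·Z^1.
  monomial 3·x^0·y^0 ↦ 3·X^0·Y^0·Z^2.
Collecting: F(X, Y, Z) = -X**2 + X*Y - X*Z - Y**2 + 3*Y*Z + 3*Z**2.


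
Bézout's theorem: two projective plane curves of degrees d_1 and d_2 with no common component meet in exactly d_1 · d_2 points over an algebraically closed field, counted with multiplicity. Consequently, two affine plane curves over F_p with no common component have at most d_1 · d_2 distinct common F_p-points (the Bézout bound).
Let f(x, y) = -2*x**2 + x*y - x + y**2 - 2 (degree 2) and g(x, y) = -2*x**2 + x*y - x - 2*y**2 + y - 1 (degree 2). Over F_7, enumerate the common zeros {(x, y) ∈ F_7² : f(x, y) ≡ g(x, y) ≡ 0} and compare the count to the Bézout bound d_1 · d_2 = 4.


Common zeros: ∅; count = 0; Bézout bound = 4.

deg(f) = 2, deg(g) = 2, so Bézout bound = 4.
Scan x ∈ F_7. For each x, list the y ∈ F_7 with f(x, y) ≡ 0 and those with g(x, y) ≡ 0 (mod 7); the common zeros in that column are the intersection.
  x = 0: f ≡ 0 at y ∈ {3, 4}; g ≡ 0 at y ∈ {2}; common: ∅.
  x = 1: f ≡ 0 at y ∈ {3}; g ≡ 0 at y ∈ {4}; common: ∅.
  x = 2: f ≡ 0 at y ∈ ∅; g ≡ 0 at y ∈ ∅; common: ∅.
  x = 3: f ≡ 0 at y ∈ ∅; g ≡ 0 at y ∈ {3, 6}; common: ∅.
  x = 4: f ≡ 0 at y ∈ {5}; g ≡ 0 at y ∈ {2, 4}; common: ∅.
  x = 5: f ≡ 0 at y ∈ {4, 5}; g ≡ 0 at y ∈ {0, 3}; common: ∅.
  x = 6: f ≡ 0 at y ∈ ∅; g ≡ 0 at y ∈ ∅; common: ∅.
Collecting: common zeros = ∅, so the count is 0.
Comparison with the Bézout bound: 0 ≤ 4 = deg(f)·deg(g), as expected for curves with no common component (the affine F_7-count falls short of the bound because intersections may lie at infinity, over extension fields, or carry multiplicity).


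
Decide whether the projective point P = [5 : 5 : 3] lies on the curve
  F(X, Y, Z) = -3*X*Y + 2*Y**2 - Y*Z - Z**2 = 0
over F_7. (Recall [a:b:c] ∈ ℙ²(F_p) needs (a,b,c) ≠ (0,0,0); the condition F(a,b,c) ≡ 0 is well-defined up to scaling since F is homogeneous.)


F(5,5,3) ≡ 0 (mod 7); P is on the curve.

Evaluate F(5, 5, 3) term-by-term (mod 7).
  -3*X*Y ↦ -3·5·5·1 = -75
  2*Y**2 ↦ 2·1·25·1 = 50
  -Y*Z ↦ -1·1·5·3 = -15
  -Z**2 ↦ -1·1·1·9 = -9
Sum: F(5, 5, 3) = (-75) + (50) + (-15) + (-9) = -49.
Reducing mod 7: -49 ≡ 0 (mod 7).
Since F(a, b, c) ≡ 0 (mod 7), P lies on the curve.


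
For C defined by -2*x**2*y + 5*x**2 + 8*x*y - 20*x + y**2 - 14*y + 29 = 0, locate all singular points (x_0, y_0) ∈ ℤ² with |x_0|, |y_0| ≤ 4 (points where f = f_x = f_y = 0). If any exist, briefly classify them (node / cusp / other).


Singular points: {(2, 3)}; classification: node.

Compute partial derivatives:
  f_x = -4*x*y + 10*x + 8*y - 20.
  f_y = -2*x**2 + 8*x + 2*y - 14.
Scan x_0 ∈ {−4, ..., 4}. For each x_0, f_y(x_0, y) is a polynomial in y; find its integer roots y ∈ {−4, ..., 4}, then test f_x and f at those candidates.
  x = -4: f_y(-4, y) = 2*y - 78; no integer root y with |y| ≤ 4.
  x = -3: f_y(-3, y) = 2*y - 56; no integer root y with |y| ≤ 4.
  x = -2: f_y(-2, y) = 2*y - 38; no integer root y with |y| ≤ 4.
  x = -1: f_y(-1, y) = 2*y - 24; no integer root y with |y| ≤ 4.
  x = 0: f_y(0, y) = 2*y - 14; no integer root y with |y| ≤ 4.
  x = 1: f_y(1, y) = 2*y - 8; vanishes at y ∈ {4}. (1, 4): f_x = 6 ≠ 0.
  x = 2: f_y(2, y) = 2*y - 6; vanishes at y ∈ {3}. (2, 3): f_x = 0, f = 0 — SINGULAR.
  x = 3: f_y(3, y) = 2*y - 8; vanishes at y ∈ {4}. (3, 4): f_x = -6 ≠ 0.
  x = 4: f_y(4, y) = 2*y - 14; no integer root y with |y| ≤ 4.
Only singular point on the grid: (2, 3).
Classify: substitute x = 2 + u, y = 3 + v and expand: f = -2*u**2*v - u**2 + v**2.
No constant or linear terms (consistent with a singular point). Quadratic part: -u**2 + v**2. Cubic part: -2*u**2*v.
The quadratic part v**2 - u**2 = (v − u)(v + u) splits into two distinct linear factors, so there are two distinct tangent lines y − 3 = ±(x − 2) — this is a node (ordinary double point).
Classification: node.


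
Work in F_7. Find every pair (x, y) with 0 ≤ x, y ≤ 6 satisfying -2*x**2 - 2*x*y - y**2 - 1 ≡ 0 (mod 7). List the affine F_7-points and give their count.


Affine F_7-points: {(2, 1), (2, 2), (3, 2), (3, 6), (4, 1), (4, 5), (5, 5), (5, 6)}; count = 8.

For each of the 49 pairs (x, y) ∈ F_7², evaluate f(x, y) mod 7. Record the zeros.
  x = 0: [0↦6, 1↦5, 2↦2, 3↦4, 4↦4, 5↦2, 6↦5]  zeros at y ∈ ∅
  x = 1: [0↦4, 1↦1, 2↦3, 3↦3, 4↦1, 5↦4, 6↦5]  zeros at y ∈ ∅
  x = 2: [0↦5, 1↦0, 2↦0, 3↦5, 4↦1, 5↦2, 6↦1]  zeros at y ∈ {1, 2}
  x = 3: [0↦2, 1↦2, 2↦0, 3↦3, 4↦4, 5↦3, 6↦0]  zeros at y ∈ {2, 6}
  x = 4: [0↦2, 1↦0, 2↦3, 3↦4, 4↦3, 5↦0, 6↦2]  zeros at y ∈ {1, 5}
  x = 5: [0↦5, 1↦1, 2↦2, 3↦1, 4↦5, 5↦0, 6↦0]  zeros at y ∈ {5, 6}
  x = 6: [0↦4, 1↦5, 2↦4, 3↦1, 4↦3, 5↦3, 6↦1]  zeros at y ∈ ∅
Collecting zeros: affine points = {(2, 1), (2, 2), (3, 2), (3, 6), (4, 1), (4, 5), (5, 5), (5, 6)}.
Total count |C(F_7)_aff| = 8.


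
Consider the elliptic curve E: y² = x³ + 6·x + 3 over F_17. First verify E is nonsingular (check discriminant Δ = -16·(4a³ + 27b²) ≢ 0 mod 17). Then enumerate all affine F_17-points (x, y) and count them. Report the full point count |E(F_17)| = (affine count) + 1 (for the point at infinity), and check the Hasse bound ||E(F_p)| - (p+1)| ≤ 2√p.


Affine points = {(6, 0), (8, 6), (8, 11), (9, 2), (9, 15), (10, 3), (10, 14), (12, 1), (12, 16), (13, 0), (14, 3), (14, 14), (15, 0), (16, 8), (16, 9)}; affine count = 15; |E(F_17)| = 16.

Discriminant check: Δ ∝ 4a³ + 27b² = 4·6³ + 27·3² = 4·216 + 27·9 ≡ 2 (mod 17). Nonzero ⇒ E is nonsingular.
For each x ∈ F_17, compute rhs = x³ + 6·x + 3 mod 17, then count y ∈ F_17 with y² ≡ rhs.
  x = 0: rhs = 3, matching y values: none (0 points).
  x = 1: rhs = 10, matching y values: none (0 points).
  x = 2: rhs = 6, matching y values: none (0 points).
  x = 3: rhs = 14, matching y values: none (0 points).
  x = 4: rhs = 6, matching y values: none (0 points).
  x = 5: rhs = 5, matching y values: none (0 points).
  x = 6: rhs = 0, matching y values: 0 (1 points).
  x = 7: rhs = 14, matching y values: none (0 points).
  x = 8: rhs = 2, matching y values: 6, 11 (2 points).
  x = 9: rhs = 4, matching y values: 2, 15 (2 points).
  x = 10: rhs = 9, matching y values: 3, 14 (2 points).
  x = 11: rhs = 6, matching y values: none (0 points).
  x = 12: rhs = 1, matching y values: 1, 16 (2 points).
  x = 13: rhs = 0, matching y values: 0 (1 points).
  x = 14: rhs = 9, matching y values: 3, 14 (2 points).
  x = 15: rhs = 0, matching y values: 0 (1 points).
  x = 16: rhs = 13, matching y values: 8, 9 (2 points).
Total affine count: 15.
Full point count |E(F_17)| = 15 + 1 = 16.
Hasse bound: |16 − (17+1)| = |-2| = 2 ≤ 2√17 ≈ 8.2462 ✓.


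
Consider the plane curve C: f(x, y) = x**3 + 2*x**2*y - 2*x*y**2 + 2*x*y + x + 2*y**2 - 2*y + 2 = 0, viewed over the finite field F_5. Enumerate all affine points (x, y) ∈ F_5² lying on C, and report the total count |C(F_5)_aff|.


Affine F_5-points: {(1, 3), (2, 1), (2, 4), (3, 1), (3, 2), (4, 0), (4, 3)}; count = 7.

For each of the 25 pairs (x, y) ∈ F_5², evaluate f(x, y) mod 5. Record the zeros.
  x = 0: [0↦2, 1↦2, 2↦1, 3↦4, 4↦1]  zeros at y ∈ ∅
  x = 1: [0↦4, 1↦1, 2↦3, 3↦0, 4↦2]  zeros at y ∈ {3}
  x = 2: [0↦2, 1↦0, 2↦4, 3↦4, 4↦0]  zeros at y ∈ {1, 4}
  x = 3: [0↦2, 1↦0, 2↦0, 3↦2, 4↦1]  zeros at y ∈ {1, 2}
  x = 4: [0↦0, 1↦2, 2↦2, 3↦0, 4↦1]  zeros at y ∈ {0, 3}
Collecting zeros: affine points = {(1, 3), (2, 1), (2, 4), (3, 1), (3, 2), (4, 0), (4, 3)}.
Total count |C(F_5)_aff| = 7.


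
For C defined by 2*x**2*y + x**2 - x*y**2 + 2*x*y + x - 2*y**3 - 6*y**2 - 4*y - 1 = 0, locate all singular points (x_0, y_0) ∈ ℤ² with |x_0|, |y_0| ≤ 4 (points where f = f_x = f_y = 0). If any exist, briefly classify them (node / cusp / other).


Singular points: {(-1, -1)}; classification: node.

Compute partial derivatives:
  f_x = 4*x*y + 2*x - y**2 + 2*y + 1.
  f_y = 2*x**2 - 2*x*y + 2*x - 6*y**2 - 12*y - 4.
Scan x_0 ∈ {−4, ..., 4}. For each x_0, f_y(x_0, y) is a polynomial in y; find its integer roots y ∈ {−4, ..., 4}, then test f_x and f at those candidates.
  x = -4: f_y(-4, y) = -6*y**2 - 4*y + 20; no integer root y with |y| ≤ 4.
  x = -3: f_y(-3, y) = -6*y**2 - 6*y + 8; no integer root y with |y| ≤ 4.
  x = -2: f_y(-2, y) = -6*y**2 - 8*y; vanishes at y ∈ {0}. (-2, 0): f_x = -3 ≠ 0.
  x = -1: f_y(-1, y) = -6*y**2 - 10*y - 4; vanishes at y ∈ {-1}. (-1, -1): f_x = 0, f = 0 — SINGULAR.
  x = 0: f_y(0, y) = -6*y**2 - 12*y - 4; no integer root y with |y| ≤ 4.
  x = 1: f_y(1, y) = -6*y**2 - 14*y; vanishes at y ∈ {0}. (1, 0): f_x = 3 ≠ 0.
  x = 2: f_y(2, y) = -6*y**2 - 16*y + 8; no integer root y with |y| ≤ 4.
  x = 3: f_y(3, y) = -6*y**2 - 18*y + 20; no integer root y with |y| ≤ 4.
  x = 4: f_y(4, y) = -6*y**2 - 20*y + 36; no integer root y with |y| ≤ 4.
Only singular point on the grid: (-1, -1).
Classify: substitute x = -1 + u, y = -1 + v and expand: f = 2*u**2*v - u**2 - u*v**2 - 2*v**3 + v**2.
No constant or linear terms (consistent with a singular point). Quadratic part: -u**2 + v**2. Cubic part: 2*u**2*v - u*v**2 - 2*v**3.
The quadratic part v**2 - u**2 = (v − u)(v + u) splits into two distinct linear factors, so there are two distinct tangent lines y − -1 = ±(x − -1) — this is a node (ordinary double point).
Classification: node.


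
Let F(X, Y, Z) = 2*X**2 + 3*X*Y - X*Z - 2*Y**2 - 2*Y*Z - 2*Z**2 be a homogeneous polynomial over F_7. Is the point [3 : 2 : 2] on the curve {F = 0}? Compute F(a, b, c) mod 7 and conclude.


F(3,2,2) ≡ 6 (mod 7); P is NOT on the curve.

Evaluate F(3, 2, 2) term-by-term (mod 7).
  2*X**2 ↦ 2·9·1·1 = 18
  3*X*Y ↦ 3·3·2·1 = 18
  -X*Z ↦ -1·3·1·2 = -6
  -2*Y**2 ↦ -2·1·4·1 = -8
  -2*Y*Z ↦ -2·1·2·2 = -8
  -2*Z**2 ↦ -2·1·1·4 = -8
Sum: F(3, 2, 2) = (18) + (18) + (-6) + (-8) + (-8) + (-8) = 6.
Reducing mod 7: 6 ≡ 6 (mod 7).
Since F(a, b, c) ≡ 6 ≠ 0 (mod 7), P does NOT lie on the curve.


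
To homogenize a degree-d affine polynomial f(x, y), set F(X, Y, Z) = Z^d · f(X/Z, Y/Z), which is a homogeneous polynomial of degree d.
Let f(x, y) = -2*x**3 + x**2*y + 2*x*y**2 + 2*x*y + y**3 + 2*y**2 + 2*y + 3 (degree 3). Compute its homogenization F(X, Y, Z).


F(X, Y, Z) = -2*X**3 + X**2*Y + 2*X*Y**2 + 2*X*Y*Z + Y**3 + 2*Y**2*Z + 2*Y*Z**2 + 3*Z**3

deg(f) = 3.
Substitute x = X/Z, y = Y/Z into f, then multiply by Z^3.
  monomial -2·x^3·y^0 ↦ -2·X^3·Y^0·Z^0.
  monomial 1·x^2·y^1 ↦ 1·X^2·Y^1·Z^0.
  monomial 2·x^1·y^2 ↦ 2·X^1·Y^2·Z^0.
  monomial 2·x^1·y^1 ↦ 2·X^1·Y^1·Z^1.
  monomial 1·x^0·y^3 ↦ 1·X^0·Y^3·Z^0.
  monomial 2·x^0·y^2 ↦ 2·X^0·Y^2·Z^1.
  monomial 2·x^0·y^1 ↦ 2·X^0·Y^1·Z^2.
  monomial 3·x^0·y^0 ↦ 3·X^0·Y^0·Z^3.
Collecting: F(X, Y, Z) = -2*X**3 + X**2*Y + 2*X*Y**2 + 2*X*Y*Z + Y**3 + 2*Y**2*Z + 2*Y*Z**2 + 3*Z**3.


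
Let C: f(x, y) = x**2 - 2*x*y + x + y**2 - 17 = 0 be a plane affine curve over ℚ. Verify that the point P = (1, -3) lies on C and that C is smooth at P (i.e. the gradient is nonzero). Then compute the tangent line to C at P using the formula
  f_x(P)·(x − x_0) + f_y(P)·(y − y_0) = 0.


Tangent line at P: 9*x - 8*y - 33 = 0.

Step 1: f(1, -3) = 0, so P lies on C.
Step 2: partial derivatives
  f_x(x, y) = 2*x - 2*y + 1, f_y(x, y) = -2*x + 2*y.
  f_x(P) = 9, f_y(P) = -8 (gradient nonzero, so P is smooth).
Step 3: tangent line at P: 9·(x − 1) + -8·(y − -3) = 0.
Expanding: 9*x - 8*y - 33 = 0.


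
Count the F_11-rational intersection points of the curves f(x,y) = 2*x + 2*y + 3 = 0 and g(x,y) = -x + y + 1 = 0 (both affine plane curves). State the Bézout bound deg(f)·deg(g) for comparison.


Common zeros: {(8, 7)}; count = 1; Bézout bound = 1.

deg(f) = 1, deg(g) = 1, so Bézout bound = 1.
Scan x ∈ F_11. For each x, list the y ∈ F_11 with f(x, y) ≡ 0 and those with g(x, y) ≡ 0 (mod 11); the common zeros in that column are the intersection.
  x = 0: f ≡ 0 at y ∈ {4}; g ≡ 0 at y ∈ {10}; common: ∅.
  x = 1: f ≡ 0 at y ∈ {3}; g ≡ 0 at y ∈ {0}; common: ∅.
  x = 2: f ≡ 0 at y ∈ {2}; g ≡ 0 at y ∈ {1}; common: ∅.
  x = 3: f ≡ 0 at y ∈ {1}; g ≡ 0 at y ∈ {2}; common: ∅.
  x = 4: f ≡ 0 at y ∈ {0}; g ≡ 0 at y ∈ {3}; common: ∅.
  x = 5: f ≡ 0 at y ∈ {10}; g ≡ 0 at y ∈ {4}; common: ∅.
  x = 6: f ≡ 0 at y ∈ {9}; g ≡ 0 at y ∈ {5}; common: ∅.
  x = 7: f ≡ 0 at y ∈ {8}; g ≡ 0 at y ∈ {6}; common: ∅.
  x = 8: f ≡ 0 at y ∈ {7}; g ≡ 0 at y ∈ {7}; common: {7}.
  x = 9: f ≡ 0 at y ∈ {6}; g ≡ 0 at y ∈ {8}; common: ∅.
  x = 10: f ≡ 0 at y ∈ {5}; g ≡ 0 at y ∈ {9}; common: ∅.
Collecting: common zeros = {(8, 7)}, so the count is 1.
Comparison with the Bézout bound: 1 ≤ 1 = deg(f)·deg(g), as expected for curves with no common component (the bound is attained).


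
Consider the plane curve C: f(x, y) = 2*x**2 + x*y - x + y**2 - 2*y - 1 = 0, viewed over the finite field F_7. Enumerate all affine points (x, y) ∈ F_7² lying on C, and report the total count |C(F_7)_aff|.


Affine F_7-points: {(0, 4), (0, 5), (1, 0), (1, 1), (2, 3), (2, 4), (3, 0), (3, 6), (4, 2), (4, 3), (5, 5), (5, 6), (6, 1), (6, 2)}; count = 14.

For each of the 49 pairs (x, y) ∈ F_7², evaluate f(x, y) mod 7. Record the zeros.
  x = 0: [0↦6, 1↦5, 2↦6, 3↦2, 4↦0, 5↦0, 6↦2]  zeros at y ∈ {4, 5}
  x = 1: [0↦0, 1↦0, 2↦2, 3↦6, 4↦5, 5↦6, 6↦2]  zeros at y ∈ {0, 1}
  x = 2: [0↦5, 1↦6, 2↦2, 3↦0, 4↦0, 5↦2, 6↦6]  zeros at y ∈ {3, 4}
  x = 3: [0↦0, 1↦2, 2↦6, 3↦5, 4↦6, 5↦2, 6↦0]  zeros at y ∈ {0, 6}
  x = 4: [0↦6, 1↦2, 2↦0, 3↦0, 4↦2, 5↦6, 6↦5]  zeros at y ∈ {2, 3}
  x = 5: [0↦2, 1↦6, 2↦5, 3↦6, 4↦2, 5↦0, 6↦0]  zeros at y ∈ {5, 6}
  x = 6: [0↦2, 1↦0, 2↦0, 3↦2, 4↦6, 5↦5, 6↦6]  zeros at y ∈ {1, 2}
Collecting zeros: affine points = {(0, 4), (0, 5), (1, 0), (1, 1), (2, 3), (2, 4), (3, 0), (3, 6), (4, 2), (4, 3), (5, 5), (5, 6), (6, 1), (6, 2)}.
Total count |C(F_7)_aff| = 14.


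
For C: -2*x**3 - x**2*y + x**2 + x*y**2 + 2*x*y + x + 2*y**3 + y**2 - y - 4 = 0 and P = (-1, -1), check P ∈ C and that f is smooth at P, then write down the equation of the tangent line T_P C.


Tangent line at P: -10*x + 2*y - 8 = 0.

Step 1: f(-1, -1) = 0, so P lies on C.
Step 2: partial derivatives
  f_x(x, y) = -6*x**2 - 2*x*y + 2*x + y**2 + 2*y + 1, f_y(x, y) = -x**2 + 2*x*y + 2*x + 6*y**2 + 2*y - 1.
  f_x(P) = -10, f_y(P) = 2 (gradient nonzero, so P is smooth).
Step 3: tangent line at P: -10·(x − -1) + 2·(y − -1) = 0.
Expanding: -10*x + 2*y - 8 = 0.


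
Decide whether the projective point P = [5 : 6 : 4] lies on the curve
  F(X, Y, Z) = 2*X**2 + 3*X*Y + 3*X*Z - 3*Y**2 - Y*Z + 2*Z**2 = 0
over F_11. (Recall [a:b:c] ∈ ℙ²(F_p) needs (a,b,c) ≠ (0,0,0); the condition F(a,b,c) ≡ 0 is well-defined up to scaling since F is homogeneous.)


F(5,6,4) ≡ 1 (mod 11); P is NOT on the curve.

Evaluate F(5, 6, 4) term-by-term (mod 11).
  2*X**2 ↦ 2·25·1·1 = 50
  3*X*Y ↦ 3·5·6·1 = 90
  3*X*Z ↦ 3·5·1·4 = 60
  -3*Y**2 ↦ -3·1·36·1 = -108
  -Y*Z ↦ -1·1·6·4 = -24
  2*Z**2 ↦ 2·1·1·16 = 32
Sum: F(5, 6, 4) = (50) + (90) + (60) + (-108) + (-24) + (32) = 100.
Reducing mod 11: 100 ≡ 1 (mod 11).
Since F(a, b, c) ≡ 1 ≠ 0 (mod 11), P does NOT lie on the curve.


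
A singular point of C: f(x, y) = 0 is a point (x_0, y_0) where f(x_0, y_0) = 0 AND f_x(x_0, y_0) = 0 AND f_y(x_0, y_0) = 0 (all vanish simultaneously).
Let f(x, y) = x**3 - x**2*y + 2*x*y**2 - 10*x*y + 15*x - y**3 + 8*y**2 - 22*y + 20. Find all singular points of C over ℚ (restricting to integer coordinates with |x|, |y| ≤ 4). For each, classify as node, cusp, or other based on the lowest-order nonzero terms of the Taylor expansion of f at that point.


Singular points: {(1, 3)}; classification: cusp.

Compute partial derivatives:
  f_x = 3*x**2 - 2*x*y + 2*y**2 - 10*y + 15.
  f_y = -x**2 + 4*x*y - 10*x - 3*y**2 + 16*y - 22.
Scan x_0 ∈ {−4, ..., 4}. For each x_0, f_y(x_0, y) is a polynomial in y; find its integer roots y ∈ {−4, ..., 4}, then test f_x and f at those candidates.
  x = -4: f_y(-4, y) = 2 - 3*y**2; no integer root y with |y| ≤ 4.
  x = -3: f_y(-3, y) = -3*y**2 + 4*y - 1; vanishes at y ∈ {1}. (-3, 1): f_x = 40 ≠ 0.
  x = -2: f_y(-2, y) = -3*y**2 + 8*y - 6; no integer root y with |y| ≤ 4.
  x = -1: f_y(-1, y) = -3*y**2 + 12*y - 13; no integer root y with |y| ≤ 4.
  x = 0: f_y(0, y) = -3*y**2 + 16*y - 22; no integer root y with |y| ≤ 4.
  x = 1: f_y(1, y) = -3*y**2 + 20*y - 33; vanishes at y ∈ {3}. (1, 3): f_x = 0, f = 0 — SINGULAR.
  x = 2: f_y(2, y) = -3*y**2 + 24*y - 46; no integer root y with |y| ≤ 4.
  x = 3: f_y(3, y) = -3*y**2 + 28*y - 61; no integer root y with |y| ≤ 4.
  x = 4: f_y(4, y) = -3*y**2 + 32*y - 78; no integer root y with |y| ≤ 4.
Only singular point on the grid: (1, 3).
Classify: substitute x = 1 + u, y = 3 + v and expand: f = u**3 - u**2*v + 2*u*v**2 - v**3 + v**2.
No constant or linear terms (consistent with a singular point). Quadratic part: v**2. Cubic part: u**3 - u**2*v + 2*u*v**2 - v**3.
The quadratic part v**2 is a perfect square, so there is a single (double) tangent line v = 0, i.e. y = 3. Restricting the cubic part to that line (v = 0) leaves u**3 ≠ 0, so f is not divisible by v and the branch is v² ≈ -u**3 to lowest order — this is a cusp.
Classification: cusp.


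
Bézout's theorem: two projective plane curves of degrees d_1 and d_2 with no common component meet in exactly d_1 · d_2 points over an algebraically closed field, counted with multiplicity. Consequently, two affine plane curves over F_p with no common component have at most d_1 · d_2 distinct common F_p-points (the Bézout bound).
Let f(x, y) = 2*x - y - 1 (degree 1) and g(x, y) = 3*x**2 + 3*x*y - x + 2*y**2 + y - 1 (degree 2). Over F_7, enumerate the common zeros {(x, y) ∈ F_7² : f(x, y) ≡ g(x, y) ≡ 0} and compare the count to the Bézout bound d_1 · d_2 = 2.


Common zeros: {(0, 6), (1, 1)}; count = 2; Bézout bound = 2.

deg(f) = 1, deg(g) = 2, so Bézout bound = 2.
Scan x ∈ F_7. For each x, list the y ∈ F_7 with f(x, y) ≡ 0 and those with g(x, y) ≡ 0 (mod 7); the common zeros in that column are the intersection.
  x = 0: f ≡ 0 at y ∈ {6}; g ≡ 0 at y ∈ {4, 6}; common: {6}.
  x = 1: f ≡ 0 at y ∈ {1}; g ≡ 0 at y ∈ {1, 4}; common: {1}.
  x = 2: f ≡ 0 at y ∈ {3}; g ≡ 0 at y ∈ ∅; common: ∅.
  x = 3: f ≡ 0 at y ∈ {5}; g ≡ 0 at y ∈ {1}; common: ∅.
  x = 4: f ≡ 0 at y ∈ {0}; g ≡ 0 at y ∈ {2}; common: ∅.
  x = 5: f ≡ 0 at y ∈ {2}; g ≡ 0 at y ∈ ∅; common: ∅.
  x = 6: f ≡ 0 at y ∈ {4}; g ≡ 0 at y ∈ {2, 6}; common: ∅.
Collecting: common zeros = {(0, 6), (1, 1)}, so the count is 2.
Comparison with the Bézout bound: 2 ≤ 2 = deg(f)·deg(g), as expected for curves with no common component (the bound is attained).


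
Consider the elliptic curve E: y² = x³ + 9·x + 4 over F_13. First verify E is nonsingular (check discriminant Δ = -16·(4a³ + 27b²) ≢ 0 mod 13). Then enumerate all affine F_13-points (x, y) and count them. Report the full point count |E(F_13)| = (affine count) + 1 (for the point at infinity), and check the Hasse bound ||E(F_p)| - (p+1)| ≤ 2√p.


Affine points = {(0, 2), (0, 11), (1, 1), (1, 12), (2, 2), (2, 11), (4, 0), (6, 1), (6, 12), (8, 4), (8, 9), (11, 2), (11, 11)}; affine count = 13; |E(F_13)| = 14.

Discriminant check: Δ ∝ 4a³ + 27b² = 4·9³ + 27·4² = 4·729 + 27·16 ≡ 7 (mod 13). Nonzero ⇒ E is nonsingular.
For each x ∈ F_13, compute rhs = x³ + 9·x + 4 mod 13, then count y ∈ F_13 with y² ≡ rhs.
  x = 0: rhs = 4, matching y values: 2, 11 (2 points).
  x = 1: rhs = 1, matching y values: 1, 12 (2 points).
  x = 2: rhs = 4, matching y values: 2, 11 (2 points).
  x = 3: rhs = 6, matching y values: none (0 points).
  x = 4: rhs = 0, matching y values: 0 (1 points).
  x = 5: rhs = 5, matching y values: none (0 points).
  x = 6: rhs = 1, matching y values: 1, 12 (2 points).
  x = 7: rhs = 7, matching y values: none (0 points).
  x = 8: rhs = 3, matching y values: 4, 9 (2 points).
  x = 9: rhs = 8, matching y values: none (0 points).
  x = 10: rhs = 2, matching y values: none (0 points).
  x = 11: rhs = 4, matching y values: 2, 11 (2 points).
  x = 12: rhs = 7, matching y values: none (0 points).
Total affine count: 13.
Full point count |E(F_13)| = 13 + 1 = 14.
Hasse bound: |14 − (13+1)| = |0| = 0 ≤ 2√13 ≈ 7.2111 ✓.


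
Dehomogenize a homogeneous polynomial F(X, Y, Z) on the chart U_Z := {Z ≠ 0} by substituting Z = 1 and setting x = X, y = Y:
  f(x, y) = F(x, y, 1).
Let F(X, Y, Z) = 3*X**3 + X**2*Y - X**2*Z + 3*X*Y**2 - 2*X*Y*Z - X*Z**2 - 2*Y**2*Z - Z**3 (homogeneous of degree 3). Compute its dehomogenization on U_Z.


f(x, y) = 3*x**3 + x**2*y - x**2 + 3*x*y**2 - 2*x*y - x - 2*y**2 - 1

On U_Z we set Z = 1. Each monomial c·X^i·Y^j·Z^k in F becomes c·x^i·y^j·1^k = c·x^i·y^j.
Substituting Z = 1: F(X, Y, 1) = 3*x**3 + x**2*y - x**2 + 3*x*y**2 - 2*x*y - x - 2*y**2 - 1.
Note: deg(f) ≤ deg(F) = 3; strict inequality happens when F is divisible by Z (lost terms).


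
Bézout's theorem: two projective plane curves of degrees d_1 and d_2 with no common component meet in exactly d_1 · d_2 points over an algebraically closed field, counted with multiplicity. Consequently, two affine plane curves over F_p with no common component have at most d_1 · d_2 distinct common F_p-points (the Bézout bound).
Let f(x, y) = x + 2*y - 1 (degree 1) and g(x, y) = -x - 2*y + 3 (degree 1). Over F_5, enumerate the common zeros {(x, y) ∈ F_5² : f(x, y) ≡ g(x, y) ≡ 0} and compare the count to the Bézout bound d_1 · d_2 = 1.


Common zeros: ∅; count = 0; Bézout bound = 1.

deg(f) = 1, deg(g) = 1, so Bézout bound = 1.
Scan x ∈ F_5. For each x, list the y ∈ F_5 with f(x, y) ≡ 0 and those with g(x, y) ≡ 0 (mod 5); the common zeros in that column are the intersection.
  x = 0: f ≡ 0 at y ∈ {3}; g ≡ 0 at y ∈ {4}; common: ∅.
  x = 1: f ≡ 0 at y ∈ {0}; g ≡ 0 at y ∈ {1}; common: ∅.
  x = 2: f ≡ 0 at y ∈ {2}; g ≡ 0 at y ∈ {3}; common: ∅.
  x = 3: f ≡ 0 at y ∈ {4}; g ≡ 0 at y ∈ {0}; common: ∅.
  x = 4: f ≡ 0 at y ∈ {1}; g ≡ 0 at y ∈ {2}; common: ∅.
Collecting: common zeros = ∅, so the count is 0.
Comparison with the Bézout bound: 0 ≤ 1 = deg(f)·deg(g), as expected for curves with no common component (the affine F_5-count falls short of the bound because intersections may lie at infinity, over extension fields, or carry multiplicity).
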